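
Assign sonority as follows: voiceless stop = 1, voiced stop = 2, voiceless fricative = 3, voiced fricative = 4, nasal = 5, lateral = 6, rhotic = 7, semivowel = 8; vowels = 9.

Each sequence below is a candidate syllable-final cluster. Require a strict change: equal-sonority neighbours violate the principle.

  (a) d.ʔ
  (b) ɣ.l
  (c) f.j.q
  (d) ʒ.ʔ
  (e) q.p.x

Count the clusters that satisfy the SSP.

(a) d.ʔ: profile 2-1 — obeys.
(b) ɣ.l: profile 4-6 — violates.
(c) f.j.q: profile 3-8-1 — violates.
(d) ʒ.ʔ: profile 4-1 — obeys.
(e) q.p.x: profile 1-1-3 — violates.

2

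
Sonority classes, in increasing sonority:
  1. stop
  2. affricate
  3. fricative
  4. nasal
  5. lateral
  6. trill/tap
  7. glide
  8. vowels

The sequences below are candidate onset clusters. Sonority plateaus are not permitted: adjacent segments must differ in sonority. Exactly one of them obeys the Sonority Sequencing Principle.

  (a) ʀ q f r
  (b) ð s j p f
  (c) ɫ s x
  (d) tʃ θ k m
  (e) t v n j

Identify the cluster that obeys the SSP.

e

(a) ʀ q f r: profile 6-1-3-6 — violates.
(b) ð s j p f: profile 3-3-7-1-3 — violates.
(c) ɫ s x: profile 5-3-3 — violates.
(d) tʃ θ k m: profile 2-3-1-4 — violates.
(e) t v n j: profile 1-3-4-7 — obeys.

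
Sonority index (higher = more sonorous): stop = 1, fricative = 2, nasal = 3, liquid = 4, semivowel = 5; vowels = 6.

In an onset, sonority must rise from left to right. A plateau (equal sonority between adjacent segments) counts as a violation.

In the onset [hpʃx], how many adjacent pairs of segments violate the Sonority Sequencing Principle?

/h/ is a fricative (sonority 2).
/p/ is a stop (sonority 1).
/ʃ/ is a fricative (sonority 2).
/x/ is a fricative (sonority 2).
/h/→/p/: 2→1 (does not rise) — violation.
/p/→/ʃ/: 1→2 (rises) — ok.
/ʃ/→/x/: 2→2 (plateau) — violation.

2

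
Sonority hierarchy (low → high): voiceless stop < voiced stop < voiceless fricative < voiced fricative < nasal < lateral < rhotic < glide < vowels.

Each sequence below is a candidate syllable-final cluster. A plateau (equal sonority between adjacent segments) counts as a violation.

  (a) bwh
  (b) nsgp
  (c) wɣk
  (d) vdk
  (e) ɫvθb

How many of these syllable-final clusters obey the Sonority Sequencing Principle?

(a) 2-8-3 → violates
(b) 5-3-2-1 → obeys
(c) 8-4-1 → obeys
(d) 4-2-1 → obeys
(e) 6-4-3-2 → obeys

4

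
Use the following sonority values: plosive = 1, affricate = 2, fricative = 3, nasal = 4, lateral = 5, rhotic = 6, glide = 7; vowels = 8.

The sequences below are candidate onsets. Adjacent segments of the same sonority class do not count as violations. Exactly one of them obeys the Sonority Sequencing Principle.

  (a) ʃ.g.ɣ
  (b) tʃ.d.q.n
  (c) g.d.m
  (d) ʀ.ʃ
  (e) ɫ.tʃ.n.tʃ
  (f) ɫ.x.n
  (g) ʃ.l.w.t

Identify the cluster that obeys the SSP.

(a) 3-1-3 → violates
(b) 2-1-1-4 → violates
(c) 1-1-4 → obeys
(d) 6-3 → violates
(e) 5-2-4-2 → violates
(f) 5-3-4 → violates
(g) 3-5-7-1 → violates

c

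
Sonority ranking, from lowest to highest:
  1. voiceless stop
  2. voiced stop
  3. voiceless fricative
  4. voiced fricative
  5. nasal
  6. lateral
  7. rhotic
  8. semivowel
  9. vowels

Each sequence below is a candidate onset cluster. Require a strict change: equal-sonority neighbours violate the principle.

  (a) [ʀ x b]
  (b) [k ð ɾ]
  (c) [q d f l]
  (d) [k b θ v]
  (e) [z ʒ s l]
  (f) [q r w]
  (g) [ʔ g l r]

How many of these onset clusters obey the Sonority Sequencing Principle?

5

(a) [ʀ x b]: profile 7-3-2 — violates.
(b) [k ð ɾ]: profile 1-4-7 — obeys.
(c) [q d f l]: profile 1-2-3-6 — obeys.
(d) [k b θ v]: profile 1-2-3-4 — obeys.
(e) [z ʒ s l]: profile 4-4-3-6 — violates.
(f) [q r w]: profile 1-7-8 — obeys.
(g) [ʔ g l r]: profile 1-2-6-7 — obeys.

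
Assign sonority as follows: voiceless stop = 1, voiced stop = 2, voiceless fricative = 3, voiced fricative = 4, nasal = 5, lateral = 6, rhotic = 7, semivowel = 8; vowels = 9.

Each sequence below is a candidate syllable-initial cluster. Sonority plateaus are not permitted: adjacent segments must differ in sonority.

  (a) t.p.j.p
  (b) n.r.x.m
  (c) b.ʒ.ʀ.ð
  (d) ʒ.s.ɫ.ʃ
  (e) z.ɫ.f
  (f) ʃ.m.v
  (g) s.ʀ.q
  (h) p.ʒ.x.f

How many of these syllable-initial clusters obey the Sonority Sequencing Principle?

(a) 1-1-8-1 → violates
(b) 5-7-3-5 → violates
(c) 2-4-7-4 → violates
(d) 4-3-6-3 → violates
(e) 4-6-3 → violates
(f) 3-5-4 → violates
(g) 3-7-1 → violates
(h) 1-4-3-3 → violates

0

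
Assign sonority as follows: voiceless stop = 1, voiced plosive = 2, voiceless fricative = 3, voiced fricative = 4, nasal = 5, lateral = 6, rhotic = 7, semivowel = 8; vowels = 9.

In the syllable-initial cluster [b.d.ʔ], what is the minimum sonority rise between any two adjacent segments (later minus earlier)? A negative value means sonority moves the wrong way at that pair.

-1

/b/: voiced plosive = 2.
/d/: voiced plosive = 2.
/ʔ/: voiceless stop = 1.
/b/→/d/: change +0.
/d/→/ʔ/: change -1.
Minimum = -1.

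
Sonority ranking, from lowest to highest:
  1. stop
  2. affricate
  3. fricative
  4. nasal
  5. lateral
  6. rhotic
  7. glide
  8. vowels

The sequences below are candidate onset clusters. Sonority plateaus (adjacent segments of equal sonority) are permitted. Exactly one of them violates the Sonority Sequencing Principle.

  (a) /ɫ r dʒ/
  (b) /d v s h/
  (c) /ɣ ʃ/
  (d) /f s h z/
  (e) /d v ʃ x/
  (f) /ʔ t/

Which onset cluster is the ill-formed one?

a

(a) /ɫ r dʒ/: profile 5-6-2 — violates.
(b) /d v s h/: profile 1-3-3-3 — obeys.
(c) /ɣ ʃ/: profile 3-3 — obeys.
(d) /f s h z/: profile 3-3-3-3 — obeys.
(e) /d v ʃ x/: profile 1-3-3-3 — obeys.
(f) /ʔ t/: profile 1-1 — obeys.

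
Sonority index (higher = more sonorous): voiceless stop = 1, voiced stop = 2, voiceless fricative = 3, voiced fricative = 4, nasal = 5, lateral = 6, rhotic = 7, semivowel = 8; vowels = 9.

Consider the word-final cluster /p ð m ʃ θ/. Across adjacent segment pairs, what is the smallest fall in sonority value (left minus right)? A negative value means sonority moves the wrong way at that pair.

-3

/p/: voiceless stop = 1.
/ð/: voiced fricative = 4.
/m/: nasal = 5.
/ʃ/: voiceless fricative = 3.
/θ/: voiceless fricative = 3.
/p/→/ð/: change -3.
/ð/→/m/: change -1.
/m/→/ʃ/: change +2.
/ʃ/→/θ/: change +0.
Minimum = -3.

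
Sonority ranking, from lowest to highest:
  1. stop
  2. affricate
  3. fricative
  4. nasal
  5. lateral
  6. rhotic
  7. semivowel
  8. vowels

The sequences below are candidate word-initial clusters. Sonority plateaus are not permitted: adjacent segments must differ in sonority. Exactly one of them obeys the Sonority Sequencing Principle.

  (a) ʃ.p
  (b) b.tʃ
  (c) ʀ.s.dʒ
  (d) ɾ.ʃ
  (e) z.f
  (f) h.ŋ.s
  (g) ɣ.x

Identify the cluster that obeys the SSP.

b

(a) sonority 3-1: ill-formed.
(b) sonority 1-2: well-formed.
(c) sonority 6-3-2: ill-formed.
(d) sonority 6-3: ill-formed.
(e) sonority 3-3: ill-formed.
(f) sonority 3-4-3: ill-formed.
(g) sonority 3-3: ill-formed.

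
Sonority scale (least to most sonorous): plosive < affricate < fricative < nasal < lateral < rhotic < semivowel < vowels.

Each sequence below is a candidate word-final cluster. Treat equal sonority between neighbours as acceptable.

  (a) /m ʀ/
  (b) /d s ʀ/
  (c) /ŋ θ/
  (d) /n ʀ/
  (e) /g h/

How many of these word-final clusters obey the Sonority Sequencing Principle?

1

(a) 4-6 → violates
(b) 1-3-6 → violates
(c) 4-3 → obeys
(d) 4-6 → violates
(e) 1-3 → violates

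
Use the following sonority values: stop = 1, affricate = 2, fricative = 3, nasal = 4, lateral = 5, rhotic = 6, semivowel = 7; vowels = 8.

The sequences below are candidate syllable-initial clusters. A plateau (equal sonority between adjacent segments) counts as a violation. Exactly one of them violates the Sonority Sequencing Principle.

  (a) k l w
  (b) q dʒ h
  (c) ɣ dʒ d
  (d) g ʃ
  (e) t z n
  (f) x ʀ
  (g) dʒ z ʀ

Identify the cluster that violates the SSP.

(a) k l w: profile 1-5-7 — obeys.
(b) q dʒ h: profile 1-2-3 — obeys.
(c) ɣ dʒ d: profile 3-2-1 — violates.
(d) g ʃ: profile 1-3 — obeys.
(e) t z n: profile 1-3-4 — obeys.
(f) x ʀ: profile 3-6 — obeys.
(g) dʒ z ʀ: profile 2-3-6 — obeys.

c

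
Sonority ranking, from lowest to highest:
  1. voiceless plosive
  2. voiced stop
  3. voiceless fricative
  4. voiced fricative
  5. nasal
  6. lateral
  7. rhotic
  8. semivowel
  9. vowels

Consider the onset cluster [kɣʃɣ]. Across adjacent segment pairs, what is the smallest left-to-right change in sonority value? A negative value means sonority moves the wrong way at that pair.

-1

/k/ — voiceless plosive, sonority 1.
/ɣ/ — voiced fricative, sonority 4.
/ʃ/ — voiceless fricative, sonority 3.
/ɣ/ — voiced fricative, sonority 4.
/k/→/ɣ/: change +3.
/ɣ/→/ʃ/: change -1.
/ʃ/→/ɣ/: change +1.
Minimum = -1.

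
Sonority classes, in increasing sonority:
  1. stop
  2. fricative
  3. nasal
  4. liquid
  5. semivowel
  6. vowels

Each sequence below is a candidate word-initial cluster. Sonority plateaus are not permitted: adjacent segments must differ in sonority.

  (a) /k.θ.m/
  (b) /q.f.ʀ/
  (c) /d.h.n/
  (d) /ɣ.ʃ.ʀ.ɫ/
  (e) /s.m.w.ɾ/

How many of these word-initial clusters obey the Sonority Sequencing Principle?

3

(a) 1-2-3 → obeys
(b) 1-2-4 → obeys
(c) 1-2-3 → obeys
(d) 2-2-4-4 → violates
(e) 2-3-5-4 → violates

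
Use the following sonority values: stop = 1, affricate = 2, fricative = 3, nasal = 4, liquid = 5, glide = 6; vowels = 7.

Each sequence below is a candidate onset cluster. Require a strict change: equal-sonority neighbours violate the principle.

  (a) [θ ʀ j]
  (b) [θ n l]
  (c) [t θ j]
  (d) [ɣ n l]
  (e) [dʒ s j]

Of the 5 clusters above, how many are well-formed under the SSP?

5

(a) [θ ʀ j]: profile 3-5-6 — obeys.
(b) [θ n l]: profile 3-4-5 — obeys.
(c) [t θ j]: profile 1-3-6 — obeys.
(d) [ɣ n l]: profile 3-4-5 — obeys.
(e) [dʒ s j]: profile 2-3-6 — obeys.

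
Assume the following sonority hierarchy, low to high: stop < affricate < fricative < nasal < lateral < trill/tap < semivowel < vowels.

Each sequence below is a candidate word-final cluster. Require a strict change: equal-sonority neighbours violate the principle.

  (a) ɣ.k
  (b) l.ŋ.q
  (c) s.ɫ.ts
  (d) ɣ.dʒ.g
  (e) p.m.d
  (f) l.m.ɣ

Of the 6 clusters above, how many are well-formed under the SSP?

4

(a) 3-1 → obeys
(b) 5-4-1 → obeys
(c) 3-5-2 → violates
(d) 3-2-1 → obeys
(e) 1-4-1 → violates
(f) 5-4-3 → obeys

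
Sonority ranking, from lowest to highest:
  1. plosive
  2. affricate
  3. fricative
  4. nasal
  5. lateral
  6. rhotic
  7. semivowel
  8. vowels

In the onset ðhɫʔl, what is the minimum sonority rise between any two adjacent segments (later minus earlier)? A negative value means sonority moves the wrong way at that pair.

-4

/ð/: fricative = 3.
/h/: fricative = 3.
/ɫ/: lateral = 5.
/ʔ/: plosive = 1.
/l/: lateral = 5.
/ð/→/h/: change +0.
/h/→/ɫ/: change +2.
/ɫ/→/ʔ/: change -4.
/ʔ/→/l/: change +4.
Minimum = -4.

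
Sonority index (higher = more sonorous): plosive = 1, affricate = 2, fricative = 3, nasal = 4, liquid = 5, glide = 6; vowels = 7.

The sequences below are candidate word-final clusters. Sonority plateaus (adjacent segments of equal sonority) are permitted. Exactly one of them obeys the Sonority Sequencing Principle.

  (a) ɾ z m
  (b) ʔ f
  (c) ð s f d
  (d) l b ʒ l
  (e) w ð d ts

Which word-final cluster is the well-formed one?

c

(a) sonority 5-3-4: ill-formed.
(b) sonority 1-3: ill-formed.
(c) sonority 3-3-3-1: well-formed.
(d) sonority 5-1-3-5: ill-formed.
(e) sonority 6-3-1-2: ill-formed.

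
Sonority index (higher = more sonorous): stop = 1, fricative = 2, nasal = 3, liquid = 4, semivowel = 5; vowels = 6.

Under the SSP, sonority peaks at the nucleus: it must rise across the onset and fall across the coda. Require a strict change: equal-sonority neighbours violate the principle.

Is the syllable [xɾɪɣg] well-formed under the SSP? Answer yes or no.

yes

Onset: /x/ is a fricative (sonority 2), /ɾ/ is a liquid (sonority 4); then the nucleus /ɪ/ (sonority 6).
Onset profile 2-4-6 — rises to the nucleus.
Coda: /ɣ/ is a fricative (sonority 2), /g/ is a stop (sonority 1).
Coda profile 6-2-1 — falls from the nucleus.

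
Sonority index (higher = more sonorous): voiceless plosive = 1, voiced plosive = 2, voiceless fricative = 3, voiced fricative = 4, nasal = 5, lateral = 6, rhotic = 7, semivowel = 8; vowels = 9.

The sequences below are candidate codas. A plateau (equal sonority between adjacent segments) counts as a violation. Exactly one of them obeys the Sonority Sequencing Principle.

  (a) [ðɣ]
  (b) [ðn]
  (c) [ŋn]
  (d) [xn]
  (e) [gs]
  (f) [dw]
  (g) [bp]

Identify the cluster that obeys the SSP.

(a) 4-4 → violates
(b) 4-5 → violates
(c) 5-5 → violates
(d) 3-5 → violates
(e) 2-3 → violates
(f) 2-8 → violates
(g) 2-1 → obeys

g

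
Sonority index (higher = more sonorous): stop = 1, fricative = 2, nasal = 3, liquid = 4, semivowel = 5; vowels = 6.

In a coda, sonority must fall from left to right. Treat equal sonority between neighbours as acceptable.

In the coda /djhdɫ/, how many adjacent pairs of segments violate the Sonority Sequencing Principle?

2

/d/: stop = 1.
/j/: semivowel = 5.
/h/: fricative = 2.
/d/: stop = 1.
/ɫ/: liquid = 4.
/d/→/j/: 1→5 (does not fall) — violation.
/j/→/h/: 5→2 (falls) — ok.
/h/→/d/: 2→1 (falls) — ok.
/d/→/ɫ/: 1→4 (does not fall) — violation.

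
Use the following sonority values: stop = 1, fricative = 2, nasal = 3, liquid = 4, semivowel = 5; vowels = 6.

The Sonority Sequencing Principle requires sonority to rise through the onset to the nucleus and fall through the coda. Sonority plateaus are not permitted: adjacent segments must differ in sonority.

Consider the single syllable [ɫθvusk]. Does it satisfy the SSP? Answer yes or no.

Onset: /ɫ/ is a liquid (sonority 4), /θ/ is a fricative (sonority 2), /v/ is a fricative (sonority 2); then the nucleus /u/ (sonority 6).
Onset profile 4-2-2-6 — does not strictly rise throughout.
Coda: /s/ is a fricative (sonority 2), /k/ is a stop (sonority 1).
Coda profile 6-2-1 — falls from the nucleus.

no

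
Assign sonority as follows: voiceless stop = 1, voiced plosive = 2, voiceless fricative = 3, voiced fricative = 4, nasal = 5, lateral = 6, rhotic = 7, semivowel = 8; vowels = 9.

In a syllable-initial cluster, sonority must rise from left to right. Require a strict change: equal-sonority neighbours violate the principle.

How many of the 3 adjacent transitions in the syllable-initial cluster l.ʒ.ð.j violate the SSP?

/l/: lateral = 6.
/ʒ/: voiced fricative = 4.
/ð/: voiced fricative = 4.
/j/: semivowel = 8.
/l/→/ʒ/: 6→4 (does not rise) — violation.
/ʒ/→/ð/: 4→4 (plateau) — violation.
/ð/→/j/: 4→8 (rises) — ok.

2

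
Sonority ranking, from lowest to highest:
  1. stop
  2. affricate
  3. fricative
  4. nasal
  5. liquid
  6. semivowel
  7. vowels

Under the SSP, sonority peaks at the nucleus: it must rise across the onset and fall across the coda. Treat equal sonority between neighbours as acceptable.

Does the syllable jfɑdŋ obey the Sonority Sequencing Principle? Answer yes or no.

no

Onset: /j/ is a semivowel (sonority 6), /f/ is a fricative (sonority 3); then the nucleus /ɑ/ (sonority 7).
Onset profile 6-3-7 — does not rise throughout.
Coda: /d/ is a stop (sonority 1), /ŋ/ is a nasal (sonority 4).
Coda profile 7-1-4 — does not fall throughout.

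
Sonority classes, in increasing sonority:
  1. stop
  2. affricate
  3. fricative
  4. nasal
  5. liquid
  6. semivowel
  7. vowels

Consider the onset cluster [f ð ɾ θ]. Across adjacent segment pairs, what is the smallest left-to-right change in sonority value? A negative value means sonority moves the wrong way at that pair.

/f/: fricative = 3.
/ð/: fricative = 3.
/ɾ/: liquid = 5.
/θ/: fricative = 3.
/f/→/ð/: change +0.
/ð/→/ɾ/: change +2.
/ɾ/→/θ/: change -2.
Minimum = -2.

-2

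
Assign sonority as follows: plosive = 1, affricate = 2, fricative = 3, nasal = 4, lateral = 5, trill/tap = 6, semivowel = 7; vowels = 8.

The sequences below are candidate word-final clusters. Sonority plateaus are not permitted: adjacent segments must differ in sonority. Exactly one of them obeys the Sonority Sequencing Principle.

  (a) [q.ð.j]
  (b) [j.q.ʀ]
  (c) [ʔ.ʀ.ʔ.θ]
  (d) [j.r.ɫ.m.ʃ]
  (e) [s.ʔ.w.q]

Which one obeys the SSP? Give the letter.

(a) [q.ð.j]: profile 1-3-7 — violates.
(b) [j.q.ʀ]: profile 7-1-6 — violates.
(c) [ʔ.ʀ.ʔ.θ]: profile 1-6-1-3 — violates.
(d) [j.r.ɫ.m.ʃ]: profile 7-6-5-4-3 — obeys.
(e) [s.ʔ.w.q]: profile 3-1-7-1 — violates.

d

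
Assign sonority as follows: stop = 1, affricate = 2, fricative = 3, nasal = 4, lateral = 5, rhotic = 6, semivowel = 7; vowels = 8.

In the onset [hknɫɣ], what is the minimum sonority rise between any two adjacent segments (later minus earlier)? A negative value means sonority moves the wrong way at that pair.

/h/: fricative = 3.
/k/: stop = 1.
/n/: nasal = 4.
/ɫ/: lateral = 5.
/ɣ/: fricative = 3.
/h/→/k/: change -2.
/k/→/n/: change +3.
/n/→/ɫ/: change +1.
/ɫ/→/ɣ/: change -2.
Minimum = -2.

-2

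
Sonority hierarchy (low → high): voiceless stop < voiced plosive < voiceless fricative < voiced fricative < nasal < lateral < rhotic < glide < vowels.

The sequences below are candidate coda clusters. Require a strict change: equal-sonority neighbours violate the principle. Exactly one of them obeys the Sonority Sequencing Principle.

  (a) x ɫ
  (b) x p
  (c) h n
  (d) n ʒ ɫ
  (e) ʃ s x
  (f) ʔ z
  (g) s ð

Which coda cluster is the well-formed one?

b

(a) 3-6 → violates
(b) 3-1 → obeys
(c) 3-5 → violates
(d) 5-4-6 → violates
(e) 3-3-3 → violates
(f) 1-4 → violates
(g) 3-4 → violates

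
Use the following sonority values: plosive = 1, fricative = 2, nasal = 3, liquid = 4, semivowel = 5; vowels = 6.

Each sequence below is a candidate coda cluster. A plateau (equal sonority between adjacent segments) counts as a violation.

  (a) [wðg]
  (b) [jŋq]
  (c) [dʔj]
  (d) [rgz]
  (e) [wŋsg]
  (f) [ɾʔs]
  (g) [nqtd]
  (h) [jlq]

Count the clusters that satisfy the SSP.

(a) sonority 5-2-1: well-formed.
(b) sonority 5-3-1: well-formed.
(c) sonority 1-1-5: ill-formed.
(d) sonority 4-1-2: ill-formed.
(e) sonority 5-3-2-1: well-formed.
(f) sonority 4-1-2: ill-formed.
(g) sonority 3-1-1-1: ill-formed.
(h) sonority 5-4-1: well-formed.

4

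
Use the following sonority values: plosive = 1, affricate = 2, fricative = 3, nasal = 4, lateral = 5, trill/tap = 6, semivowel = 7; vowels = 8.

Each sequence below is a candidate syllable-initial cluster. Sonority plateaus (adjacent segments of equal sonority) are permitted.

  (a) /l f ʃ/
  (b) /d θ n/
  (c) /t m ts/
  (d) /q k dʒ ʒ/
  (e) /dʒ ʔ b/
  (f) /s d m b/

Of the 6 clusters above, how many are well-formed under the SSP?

(a) /l f ʃ/: profile 5-3-3 — violates.
(b) /d θ n/: profile 1-3-4 — obeys.
(c) /t m ts/: profile 1-4-2 — violates.
(d) /q k dʒ ʒ/: profile 1-1-2-3 — obeys.
(e) /dʒ ʔ b/: profile 2-1-1 — violates.
(f) /s d m b/: profile 3-1-4-1 — violates.

2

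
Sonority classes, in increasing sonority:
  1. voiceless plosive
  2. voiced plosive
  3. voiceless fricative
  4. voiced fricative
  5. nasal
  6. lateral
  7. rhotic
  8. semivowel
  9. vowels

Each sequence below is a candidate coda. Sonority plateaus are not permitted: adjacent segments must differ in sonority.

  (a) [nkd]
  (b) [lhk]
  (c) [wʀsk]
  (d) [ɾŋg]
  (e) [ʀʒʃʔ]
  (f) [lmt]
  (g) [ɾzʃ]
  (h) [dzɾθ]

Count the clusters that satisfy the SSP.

(a) [nkd]: profile 5-1-2 — violates.
(b) [lhk]: profile 6-3-1 — obeys.
(c) [wʀsk]: profile 8-7-3-1 — obeys.
(d) [ɾŋg]: profile 7-5-2 — obeys.
(e) [ʀʒʃʔ]: profile 7-4-3-1 — obeys.
(f) [lmt]: profile 6-5-1 — obeys.
(g) [ɾzʃ]: profile 7-4-3 — obeys.
(h) [dzɾθ]: profile 2-4-7-3 — violates.

6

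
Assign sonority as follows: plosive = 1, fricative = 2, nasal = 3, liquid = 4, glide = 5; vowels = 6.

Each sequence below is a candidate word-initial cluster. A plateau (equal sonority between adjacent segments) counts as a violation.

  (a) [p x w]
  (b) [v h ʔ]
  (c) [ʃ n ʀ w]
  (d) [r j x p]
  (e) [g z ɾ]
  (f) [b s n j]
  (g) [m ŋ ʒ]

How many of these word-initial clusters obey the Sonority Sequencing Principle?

4

(a) sonority 1-2-5: well-formed.
(b) sonority 2-2-1: ill-formed.
(c) sonority 2-3-4-5: well-formed.
(d) sonority 4-5-2-1: ill-formed.
(e) sonority 1-2-4: well-formed.
(f) sonority 1-2-3-5: well-formed.
(g) sonority 3-3-2: ill-formed.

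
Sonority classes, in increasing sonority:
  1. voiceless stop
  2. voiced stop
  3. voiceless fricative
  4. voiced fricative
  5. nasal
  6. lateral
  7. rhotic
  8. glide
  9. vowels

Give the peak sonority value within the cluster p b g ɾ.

/p/ is a voiceless stop (sonority 1).
/b/ is a voiced stop (sonority 2).
/g/ is a voiced stop (sonority 2).
/ɾ/ is a rhotic (sonority 7).
The maximum is 7.

7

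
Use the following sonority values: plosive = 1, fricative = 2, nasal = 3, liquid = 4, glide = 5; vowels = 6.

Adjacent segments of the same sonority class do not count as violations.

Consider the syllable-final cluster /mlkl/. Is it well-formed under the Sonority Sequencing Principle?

/m/ — nasal, sonority 3.
/l/ — liquid, sonority 4.
/k/ — plosive, sonority 1.
/l/ — liquid, sonority 4.
The profile is 3-4-1-4. Between /m/ (3) and /l/ (4) sonority does not fall, so the cluster violates the SSP.

no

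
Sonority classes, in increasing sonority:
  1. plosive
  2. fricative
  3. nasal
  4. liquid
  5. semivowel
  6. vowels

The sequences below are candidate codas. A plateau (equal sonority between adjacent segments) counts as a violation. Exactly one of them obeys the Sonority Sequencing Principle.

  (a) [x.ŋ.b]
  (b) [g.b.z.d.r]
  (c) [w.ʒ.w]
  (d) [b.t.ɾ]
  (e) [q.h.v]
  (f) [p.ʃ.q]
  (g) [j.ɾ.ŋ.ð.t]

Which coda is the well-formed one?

(a) sonority 2-3-1: ill-formed.
(b) sonority 1-1-2-1-4: ill-formed.
(c) sonority 5-2-5: ill-formed.
(d) sonority 1-1-4: ill-formed.
(e) sonority 1-2-2: ill-formed.
(f) sonority 1-2-1: ill-formed.
(g) sonority 5-4-3-2-1: well-formed.

g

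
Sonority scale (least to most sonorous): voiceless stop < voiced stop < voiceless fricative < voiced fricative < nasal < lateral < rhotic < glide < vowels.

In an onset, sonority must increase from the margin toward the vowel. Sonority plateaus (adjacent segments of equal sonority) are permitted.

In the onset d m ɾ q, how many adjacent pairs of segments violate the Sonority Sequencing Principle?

/d/ is a voiced stop (sonority 2).
/m/ is a nasal (sonority 5).
/ɾ/ is a rhotic (sonority 7).
/q/ is a voiceless stop (sonority 1).
/d/→/m/: 2→5 (rises) — ok.
/m/→/ɾ/: 5→7 (rises) — ok.
/ɾ/→/q/: 7→1 (does not rise) — violation.

1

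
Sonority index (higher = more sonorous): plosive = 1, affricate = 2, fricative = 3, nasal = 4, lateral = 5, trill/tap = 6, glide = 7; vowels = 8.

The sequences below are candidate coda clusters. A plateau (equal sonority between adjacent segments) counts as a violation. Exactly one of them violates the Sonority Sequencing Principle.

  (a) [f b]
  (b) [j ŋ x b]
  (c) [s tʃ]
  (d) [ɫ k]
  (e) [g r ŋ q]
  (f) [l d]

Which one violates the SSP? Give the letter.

e

(a) sonority 3-1: well-formed.
(b) sonority 7-4-3-1: well-formed.
(c) sonority 3-2: well-formed.
(d) sonority 5-1: well-formed.
(e) sonority 1-6-4-1: ill-formed.
(f) sonority 5-1: well-formed.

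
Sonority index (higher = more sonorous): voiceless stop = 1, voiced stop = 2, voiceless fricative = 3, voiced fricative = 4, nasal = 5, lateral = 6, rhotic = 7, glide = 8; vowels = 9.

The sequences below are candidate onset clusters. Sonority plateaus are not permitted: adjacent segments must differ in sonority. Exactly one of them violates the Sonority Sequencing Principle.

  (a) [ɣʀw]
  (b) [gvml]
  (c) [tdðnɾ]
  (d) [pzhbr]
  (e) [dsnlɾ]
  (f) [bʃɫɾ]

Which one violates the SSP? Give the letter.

d

(a) 4-7-8 → obeys
(b) 2-4-5-6 → obeys
(c) 1-2-4-5-7 → obeys
(d) 1-4-3-2-7 → violates
(e) 2-3-5-6-7 → obeys
(f) 2-3-6-7 → obeys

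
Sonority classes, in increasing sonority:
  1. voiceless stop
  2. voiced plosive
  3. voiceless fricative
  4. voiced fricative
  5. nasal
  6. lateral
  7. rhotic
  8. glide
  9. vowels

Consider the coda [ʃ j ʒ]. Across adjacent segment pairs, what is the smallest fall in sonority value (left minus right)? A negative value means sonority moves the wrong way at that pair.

-5

/ʃ/: voiceless fricative = 3.
/j/: glide = 8.
/ʒ/: voiced fricative = 4.
/ʃ/→/j/: change -5.
/j/→/ʒ/: change +4.
Minimum = -5.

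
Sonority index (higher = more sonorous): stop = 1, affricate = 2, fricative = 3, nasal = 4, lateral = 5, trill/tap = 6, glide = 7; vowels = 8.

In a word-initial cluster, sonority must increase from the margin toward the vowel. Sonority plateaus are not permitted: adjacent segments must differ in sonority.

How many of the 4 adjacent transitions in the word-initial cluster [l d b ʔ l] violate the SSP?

/l/ is a lateral (sonority 5).
/d/ is a stop (sonority 1).
/b/ is a stop (sonority 1).
/ʔ/ is a stop (sonority 1).
/l/ is a lateral (sonority 5).
/l/→/d/: 5→1 (does not rise) — violation.
/d/→/b/: 1→1 (plateau) — violation.
/b/→/ʔ/: 1→1 (plateau) — violation.
/ʔ/→/l/: 1→5 (rises) — ok.

3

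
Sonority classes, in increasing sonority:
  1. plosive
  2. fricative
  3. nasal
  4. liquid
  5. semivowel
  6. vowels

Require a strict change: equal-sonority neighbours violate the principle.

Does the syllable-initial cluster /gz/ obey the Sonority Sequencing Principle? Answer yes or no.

/g/: plosive = 1.
/z/: fricative = 2.
The profile 1-2 strictly rises, so the syllable-initial cluster satisfies the SSP.

yes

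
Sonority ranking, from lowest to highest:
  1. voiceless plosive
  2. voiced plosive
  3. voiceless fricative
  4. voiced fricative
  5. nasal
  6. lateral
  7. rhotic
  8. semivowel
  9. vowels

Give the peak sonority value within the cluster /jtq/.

/j/: semivowel = 8.
/t/: voiceless plosive = 1.
/q/: voiceless plosive = 1.
The maximum is 8.

8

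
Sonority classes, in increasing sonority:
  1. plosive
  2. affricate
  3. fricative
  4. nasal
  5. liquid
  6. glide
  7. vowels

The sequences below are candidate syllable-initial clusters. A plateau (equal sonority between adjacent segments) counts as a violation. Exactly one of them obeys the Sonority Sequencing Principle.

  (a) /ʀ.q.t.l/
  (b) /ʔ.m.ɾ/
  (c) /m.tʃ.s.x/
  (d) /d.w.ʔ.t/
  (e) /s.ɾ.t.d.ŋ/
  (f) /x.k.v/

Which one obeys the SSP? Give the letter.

(a) /ʀ.q.t.l/: profile 5-1-1-5 — violates.
(b) /ʔ.m.ɾ/: profile 1-4-5 — obeys.
(c) /m.tʃ.s.x/: profile 4-2-3-3 — violates.
(d) /d.w.ʔ.t/: profile 1-6-1-1 — violates.
(e) /s.ɾ.t.d.ŋ/: profile 3-5-1-1-4 — violates.
(f) /x.k.v/: profile 3-1-3 — violates.

b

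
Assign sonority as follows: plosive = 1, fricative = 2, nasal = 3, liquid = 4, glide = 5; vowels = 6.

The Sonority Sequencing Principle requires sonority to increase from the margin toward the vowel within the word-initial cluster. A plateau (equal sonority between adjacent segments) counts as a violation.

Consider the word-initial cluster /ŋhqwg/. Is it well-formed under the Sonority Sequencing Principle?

no

/ŋ/: nasal = 3.
/h/: fricative = 2.
/q/: plosive = 1.
/w/: glide = 5.
/g/: plosive = 1.
The profile is 3-2-1-5-1. Between /ŋ/ (3) and /h/ (2) sonority does not rise, so the cluster violates the SSP.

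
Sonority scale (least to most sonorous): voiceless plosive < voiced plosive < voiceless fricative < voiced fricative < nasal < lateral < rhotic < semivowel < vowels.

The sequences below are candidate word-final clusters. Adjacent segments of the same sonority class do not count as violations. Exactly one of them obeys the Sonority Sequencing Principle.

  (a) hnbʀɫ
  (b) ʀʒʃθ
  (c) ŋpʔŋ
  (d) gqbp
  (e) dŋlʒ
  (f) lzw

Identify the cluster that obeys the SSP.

b

(a) sonority 3-5-2-7-6: ill-formed.
(b) sonority 7-4-3-3: well-formed.
(c) sonority 5-1-1-5: ill-formed.
(d) sonority 2-1-2-1: ill-formed.
(e) sonority 2-5-6-4: ill-formed.
(f) sonority 6-4-8: ill-formed.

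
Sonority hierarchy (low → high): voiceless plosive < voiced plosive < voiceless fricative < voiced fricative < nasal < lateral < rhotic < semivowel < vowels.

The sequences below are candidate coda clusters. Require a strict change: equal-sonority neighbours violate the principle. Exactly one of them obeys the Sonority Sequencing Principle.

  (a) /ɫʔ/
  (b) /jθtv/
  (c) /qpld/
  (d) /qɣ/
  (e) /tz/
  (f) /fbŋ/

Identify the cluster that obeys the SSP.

a

(a) sonority 6-1: well-formed.
(b) sonority 8-3-1-4: ill-formed.
(c) sonority 1-1-6-2: ill-formed.
(d) sonority 1-4: ill-formed.
(e) sonority 1-4: ill-formed.
(f) sonority 3-2-5: ill-formed.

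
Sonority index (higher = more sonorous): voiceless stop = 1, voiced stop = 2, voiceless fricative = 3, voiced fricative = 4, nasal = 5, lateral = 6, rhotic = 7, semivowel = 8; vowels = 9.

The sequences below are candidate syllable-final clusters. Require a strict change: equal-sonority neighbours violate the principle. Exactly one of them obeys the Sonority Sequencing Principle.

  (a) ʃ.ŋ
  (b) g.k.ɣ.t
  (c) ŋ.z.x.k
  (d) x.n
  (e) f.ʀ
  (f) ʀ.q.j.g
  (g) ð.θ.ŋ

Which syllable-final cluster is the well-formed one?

c

(a) 3-5 → violates
(b) 2-1-4-1 → violates
(c) 5-4-3-1 → obeys
(d) 3-5 → violates
(e) 3-7 → violates
(f) 7-1-8-2 → violates
(g) 4-3-5 → violates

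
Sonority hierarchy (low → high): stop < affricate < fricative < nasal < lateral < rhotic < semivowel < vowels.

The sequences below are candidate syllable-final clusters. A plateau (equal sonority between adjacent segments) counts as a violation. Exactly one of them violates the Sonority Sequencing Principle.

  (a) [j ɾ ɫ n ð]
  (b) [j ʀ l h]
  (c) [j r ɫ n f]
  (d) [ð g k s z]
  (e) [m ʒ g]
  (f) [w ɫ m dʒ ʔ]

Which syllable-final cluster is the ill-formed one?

d

(a) 7-6-5-4-3 → obeys
(b) 7-6-5-3 → obeys
(c) 7-6-5-4-3 → obeys
(d) 3-1-1-3-3 → violates
(e) 4-3-1 → obeys
(f) 7-5-4-2-1 → obeys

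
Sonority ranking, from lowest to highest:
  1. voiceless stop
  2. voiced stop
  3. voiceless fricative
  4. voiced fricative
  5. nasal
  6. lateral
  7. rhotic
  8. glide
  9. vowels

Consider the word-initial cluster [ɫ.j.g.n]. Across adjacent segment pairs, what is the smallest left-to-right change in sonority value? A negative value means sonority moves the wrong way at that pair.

/ɫ/: lateral = 6.
/j/: glide = 8.
/g/: voiced stop = 2.
/n/: nasal = 5.
/ɫ/→/j/: change +2.
/j/→/g/: change -6.
/g/→/n/: change +3.
Minimum = -6.

-6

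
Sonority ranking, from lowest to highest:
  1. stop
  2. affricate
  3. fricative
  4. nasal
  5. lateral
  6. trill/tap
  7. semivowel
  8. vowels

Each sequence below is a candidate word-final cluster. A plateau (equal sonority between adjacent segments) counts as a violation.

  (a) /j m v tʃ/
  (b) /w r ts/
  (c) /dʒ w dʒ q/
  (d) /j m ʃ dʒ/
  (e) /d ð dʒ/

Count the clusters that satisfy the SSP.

3

(a) 7-4-3-2 → obeys
(b) 7-6-2 → obeys
(c) 2-7-2-1 → violates
(d) 7-4-3-2 → obeys
(e) 1-3-2 → violates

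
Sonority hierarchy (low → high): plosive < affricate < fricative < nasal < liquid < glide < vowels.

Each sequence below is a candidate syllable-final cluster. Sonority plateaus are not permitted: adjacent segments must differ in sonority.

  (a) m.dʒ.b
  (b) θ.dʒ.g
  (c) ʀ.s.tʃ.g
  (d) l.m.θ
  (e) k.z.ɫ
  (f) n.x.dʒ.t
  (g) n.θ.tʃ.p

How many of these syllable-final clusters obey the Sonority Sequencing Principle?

(a) 4-2-1 → obeys
(b) 3-2-1 → obeys
(c) 5-3-2-1 → obeys
(d) 5-4-3 → obeys
(e) 1-3-5 → violates
(f) 4-3-2-1 → obeys
(g) 4-3-2-1 → obeys

6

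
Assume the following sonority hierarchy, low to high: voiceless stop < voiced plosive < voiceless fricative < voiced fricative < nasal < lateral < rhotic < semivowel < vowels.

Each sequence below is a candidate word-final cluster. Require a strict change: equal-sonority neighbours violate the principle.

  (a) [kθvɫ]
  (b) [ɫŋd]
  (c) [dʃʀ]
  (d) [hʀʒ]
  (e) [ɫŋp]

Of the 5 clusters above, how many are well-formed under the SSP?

2

(a) 1-3-4-6 → violates
(b) 6-5-2 → obeys
(c) 2-3-7 → violates
(d) 3-7-4 → violates
(e) 6-5-1 → obeys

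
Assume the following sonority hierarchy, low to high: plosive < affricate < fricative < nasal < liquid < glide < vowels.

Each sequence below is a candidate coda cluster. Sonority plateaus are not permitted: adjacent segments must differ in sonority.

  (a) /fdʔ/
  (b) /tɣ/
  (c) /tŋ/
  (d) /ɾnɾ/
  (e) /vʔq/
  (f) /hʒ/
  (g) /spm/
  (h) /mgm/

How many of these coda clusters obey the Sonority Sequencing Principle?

(a) sonority 3-1-1: ill-formed.
(b) sonority 1-3: ill-formed.
(c) sonority 1-4: ill-formed.
(d) sonority 5-4-5: ill-formed.
(e) sonority 3-1-1: ill-formed.
(f) sonority 3-3: ill-formed.
(g) sonority 3-1-4: ill-formed.
(h) sonority 4-1-4: ill-formed.

0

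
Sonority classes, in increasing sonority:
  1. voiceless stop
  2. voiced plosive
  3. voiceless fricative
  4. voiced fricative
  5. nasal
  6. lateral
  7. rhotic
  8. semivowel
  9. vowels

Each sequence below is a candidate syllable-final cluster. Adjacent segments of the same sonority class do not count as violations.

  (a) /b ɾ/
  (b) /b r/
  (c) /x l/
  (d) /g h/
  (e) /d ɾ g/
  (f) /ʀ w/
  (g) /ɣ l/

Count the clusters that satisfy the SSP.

(a) /b ɾ/: profile 2-7 — violates.
(b) /b r/: profile 2-7 — violates.
(c) /x l/: profile 3-6 — violates.
(d) /g h/: profile 2-3 — violates.
(e) /d ɾ g/: profile 2-7-2 — violates.
(f) /ʀ w/: profile 7-8 — violates.
(g) /ɣ l/: profile 4-6 — violates.

0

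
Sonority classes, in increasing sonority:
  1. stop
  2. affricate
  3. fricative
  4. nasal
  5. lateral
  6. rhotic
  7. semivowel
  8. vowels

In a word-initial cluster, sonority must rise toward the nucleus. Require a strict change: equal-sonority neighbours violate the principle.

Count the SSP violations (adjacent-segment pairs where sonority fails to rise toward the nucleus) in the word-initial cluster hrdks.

2

/h/: fricative = 3.
/r/: rhotic = 6.
/d/: stop = 1.
/k/: stop = 1.
/s/: fricative = 3.
/h/→/r/: 3→6 (rises) — ok.
/r/→/d/: 6→1 (does not rise) — violation.
/d/→/k/: 1→1 (plateau) — violation.
/k/→/s/: 1→3 (rises) — ok.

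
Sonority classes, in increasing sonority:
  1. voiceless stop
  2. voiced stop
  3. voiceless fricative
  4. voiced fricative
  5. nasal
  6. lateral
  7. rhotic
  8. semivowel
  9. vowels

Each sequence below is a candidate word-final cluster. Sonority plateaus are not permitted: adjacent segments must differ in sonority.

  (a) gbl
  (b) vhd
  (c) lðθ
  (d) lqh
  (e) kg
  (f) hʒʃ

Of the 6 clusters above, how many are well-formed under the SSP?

(a) 2-2-6 → violates
(b) 4-3-2 → obeys
(c) 6-4-3 → obeys
(d) 6-1-3 → violates
(e) 1-2 → violates
(f) 3-4-3 → violates

2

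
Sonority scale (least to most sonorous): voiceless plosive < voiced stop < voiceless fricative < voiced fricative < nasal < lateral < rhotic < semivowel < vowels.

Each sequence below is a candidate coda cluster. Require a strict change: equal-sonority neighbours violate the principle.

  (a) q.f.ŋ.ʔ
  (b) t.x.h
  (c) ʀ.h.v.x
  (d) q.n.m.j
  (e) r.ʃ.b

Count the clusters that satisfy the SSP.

(a) q.f.ŋ.ʔ: profile 1-3-5-1 — violates.
(b) t.x.h: profile 1-3-3 — violates.
(c) ʀ.h.v.x: profile 7-3-4-3 — violates.
(d) q.n.m.j: profile 1-5-5-8 — violates.
(e) r.ʃ.b: profile 7-3-2 — obeys.

1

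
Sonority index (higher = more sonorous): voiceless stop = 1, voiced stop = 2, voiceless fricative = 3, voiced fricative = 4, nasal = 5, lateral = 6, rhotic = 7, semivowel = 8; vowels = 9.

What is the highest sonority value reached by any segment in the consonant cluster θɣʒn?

/θ/ is a voiceless fricative (sonority 3).
/ɣ/ is a voiced fricative (sonority 4).
/ʒ/ is a voiced fricative (sonority 4).
/n/ is a nasal (sonority 5).
The maximum is 5.

5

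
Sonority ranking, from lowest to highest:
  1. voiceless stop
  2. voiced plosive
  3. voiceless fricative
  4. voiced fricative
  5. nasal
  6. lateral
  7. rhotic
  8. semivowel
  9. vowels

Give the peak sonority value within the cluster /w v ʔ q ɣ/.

/w/ — semivowel, sonority 8.
/v/ — voiced fricative, sonority 4.
/ʔ/ — voiceless stop, sonority 1.
/q/ — voiceless stop, sonority 1.
/ɣ/ — voiced fricative, sonority 4.
The maximum is 8.

8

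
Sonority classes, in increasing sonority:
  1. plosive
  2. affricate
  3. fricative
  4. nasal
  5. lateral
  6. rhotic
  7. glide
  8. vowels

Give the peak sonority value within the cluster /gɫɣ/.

/g/ is a plosive (sonority 1).
/ɫ/ is a lateral (sonority 5).
/ɣ/ is a fricative (sonority 3).
The maximum is 5.

5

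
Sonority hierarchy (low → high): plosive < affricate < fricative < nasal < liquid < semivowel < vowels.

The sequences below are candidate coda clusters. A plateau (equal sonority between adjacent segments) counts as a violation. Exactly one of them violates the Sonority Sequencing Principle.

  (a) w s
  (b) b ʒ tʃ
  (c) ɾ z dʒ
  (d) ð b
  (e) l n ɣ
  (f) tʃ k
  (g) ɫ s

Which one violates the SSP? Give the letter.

b

(a) 6-3 → obeys
(b) 1-3-2 → violates
(c) 5-3-2 → obeys
(d) 3-1 → obeys
(e) 5-4-3 → obeys
(f) 2-1 → obeys
(g) 5-3 → obeys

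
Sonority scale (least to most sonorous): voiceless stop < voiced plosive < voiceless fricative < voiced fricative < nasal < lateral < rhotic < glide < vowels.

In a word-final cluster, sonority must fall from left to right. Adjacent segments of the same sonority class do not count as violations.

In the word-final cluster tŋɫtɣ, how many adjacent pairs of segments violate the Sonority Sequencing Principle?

/t/ — voiceless stop, sonority 1.
/ŋ/ — nasal, sonority 5.
/ɫ/ — lateral, sonority 6.
/t/ — voiceless stop, sonority 1.
/ɣ/ — voiced fricative, sonority 4.
/t/→/ŋ/: 1→5 (does not fall) — violation.
/ŋ/→/ɫ/: 5→6 (does not fall) — violation.
/ɫ/→/t/: 6→1 (falls) — ok.
/t/→/ɣ/: 1→4 (does not fall) — violation.

3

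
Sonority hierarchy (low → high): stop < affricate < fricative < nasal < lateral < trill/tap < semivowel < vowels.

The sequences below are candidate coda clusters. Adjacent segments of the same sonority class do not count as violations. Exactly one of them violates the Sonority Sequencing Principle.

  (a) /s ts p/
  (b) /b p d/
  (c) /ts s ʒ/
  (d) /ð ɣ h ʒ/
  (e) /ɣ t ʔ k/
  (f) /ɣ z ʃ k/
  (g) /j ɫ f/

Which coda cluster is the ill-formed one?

(a) 3-2-1 → obeys
(b) 1-1-1 → obeys
(c) 2-3-3 → violates
(d) 3-3-3-3 → obeys
(e) 3-1-1-1 → obeys
(f) 3-3-3-1 → obeys
(g) 7-5-3 → obeys

c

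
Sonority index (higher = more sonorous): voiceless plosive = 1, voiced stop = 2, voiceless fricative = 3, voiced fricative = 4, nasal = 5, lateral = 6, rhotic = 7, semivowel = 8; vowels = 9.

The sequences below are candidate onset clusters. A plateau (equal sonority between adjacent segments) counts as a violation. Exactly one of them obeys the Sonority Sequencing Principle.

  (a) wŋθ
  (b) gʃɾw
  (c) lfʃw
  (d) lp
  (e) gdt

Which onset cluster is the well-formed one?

b

(a) 8-5-3 → violates
(b) 2-3-7-8 → obeys
(c) 6-3-3-8 → violates
(d) 6-1 → violates
(e) 2-2-1 → violates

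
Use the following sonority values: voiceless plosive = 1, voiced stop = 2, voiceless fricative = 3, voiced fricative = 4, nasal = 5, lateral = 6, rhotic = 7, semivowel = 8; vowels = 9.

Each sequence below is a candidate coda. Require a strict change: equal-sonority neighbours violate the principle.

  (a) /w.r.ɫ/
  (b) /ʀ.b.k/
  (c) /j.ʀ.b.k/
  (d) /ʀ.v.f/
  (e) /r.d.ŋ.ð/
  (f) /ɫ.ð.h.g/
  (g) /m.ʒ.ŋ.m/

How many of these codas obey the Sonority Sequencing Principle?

(a) sonority 8-7-6: well-formed.
(b) sonority 7-2-1: well-formed.
(c) sonority 8-7-2-1: well-formed.
(d) sonority 7-4-3: well-formed.
(e) sonority 7-2-5-4: ill-formed.
(f) sonority 6-4-3-2: well-formed.
(g) sonority 5-4-5-5: ill-formed.

5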